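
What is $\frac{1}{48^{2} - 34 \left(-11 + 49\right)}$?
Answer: $\frac{1}{1012} \approx 0.00098814$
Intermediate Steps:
$\frac{1}{48^{2} - 34 \left(-11 + 49\right)} = \frac{1}{2304 - 1292} = \frac{1}{1012}$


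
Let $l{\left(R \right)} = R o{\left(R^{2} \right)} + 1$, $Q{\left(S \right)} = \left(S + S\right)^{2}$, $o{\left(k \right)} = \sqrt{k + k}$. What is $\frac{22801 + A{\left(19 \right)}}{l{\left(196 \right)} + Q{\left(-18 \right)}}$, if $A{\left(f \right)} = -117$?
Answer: $- \frac{29421148}{2949895903} + \frac{871428544 \sqrt{2}}{2949895903} \approx 0.4078$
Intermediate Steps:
$o{\left(k \right)} = \sqrt{2} \sqrt{k}$ ($o{\left(k \right)} = \sqrt{2 k} = \sqrt{2} \sqrt{k}$)
$Q{\left(S \right)} = 4 S^{2}$ ($Q{\left(S \right)} = \left(2 S\right)^{2} = 4 S^{2}$)
$l{\left(R \right)} = 1 + R \sqrt{2} \sqrt{R^{2}}$ ($l{\left(R \right)} = R \sqrt{2} \sqrt{R^{2}} + 1 = 1 + R \sqrt{2} \sqrt{R^{2}}$)
$\frac{22801 + A{\left(19 \right)}}{l{\left(196 \right)} + Q{\left(-18 \right)}} = \frac{22801 - 117}{\left(1 + 196 \sqrt{2} \sqrt{196^{2}}\right) + 4 \left(-18\right)^{2}} = \frac{22684}{\left(1 + 196 \sqrt{2} \sqrt{38416}\right) + 4 \cdot 324} = \frac{22684}{\left(1 + 196 \sqrt{2} \cdot 196\right) + 1296} = \frac{22684}{\left(1 + 38416 \sqrt{2}\right) + 1296} = \frac{22684}{1297 + 38416 \sqrt{2}}$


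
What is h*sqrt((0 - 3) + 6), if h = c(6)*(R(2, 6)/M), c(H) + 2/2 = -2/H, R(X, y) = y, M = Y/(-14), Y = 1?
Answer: 112*sqrt(3) ≈ 193.99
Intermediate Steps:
M = -1/14 (M = 1/(-14) = 1*(-1/14) = -1/14 ≈ -0.071429)
c(H) = -1 - 2/H
h = 112 (h = ((-2 - 1*6)/6)*(6/(-1/14)) = ((-2 - 6)/6)*(6*(-14)) = ((1/6)*(-8))*(-84) = -4/3*(-84) = 112)
h*sqrt((0 - 3) + 6) = 112*sqrt((0 - 3) + 6) = 112*sqrt(-3 + 6) = 112*sqrt(3)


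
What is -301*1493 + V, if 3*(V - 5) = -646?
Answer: -1348810/3 ≈ -4.4960e+5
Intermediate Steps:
V = -631/3 (V = 5 + (⅓)*(-646) = 5 - 646/3 = -631/3 ≈ -210.33)
-301*1493 + V = -301*1493 - 631/3 = -449393 - 631/3 = -1348810/3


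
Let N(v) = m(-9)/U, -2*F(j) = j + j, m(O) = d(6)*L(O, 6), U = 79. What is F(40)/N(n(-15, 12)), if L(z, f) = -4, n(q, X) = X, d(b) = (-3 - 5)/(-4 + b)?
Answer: -395/2 ≈ -197.50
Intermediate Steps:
d(b) = -8/(-4 + b)
m(O) = 16 (m(O) = -8/(-4 + 6)*(-4) = -8/2*(-4) = -8*½*(-4) = -4*(-4) = 16)
F(j) = -j (F(j) = -(j + j)/2 = -j)
N(v) = 16/79
F(40)/N(n(-15, 12)) = (-1*40)/(16/79) = -40*79/16 = -395/2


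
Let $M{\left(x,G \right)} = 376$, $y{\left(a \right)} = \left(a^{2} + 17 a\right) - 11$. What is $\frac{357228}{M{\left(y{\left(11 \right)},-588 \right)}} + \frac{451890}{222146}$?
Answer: $\frac{9940835241}{10440862} \approx 952.11$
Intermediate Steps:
$y{\left(a \right)} = -11 + a^{2} + 17 a$
$\frac{357228}{M{\left(y{\left(11 \right)},-588 \right)}} + \frac{451890}{222146} = \frac{357228}{376} + \frac{451890}{222146} = 357228 \cdot \frac{1}{376} + 451890 \cdot \frac{1}{222146} = \frac{89307}{94} + \frac{225945}{111073} = \frac{9940835241}{10440862}$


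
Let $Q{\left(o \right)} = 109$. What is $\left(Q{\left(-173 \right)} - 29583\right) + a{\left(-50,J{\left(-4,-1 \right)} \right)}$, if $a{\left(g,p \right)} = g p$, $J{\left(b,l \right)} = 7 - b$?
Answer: $-30024$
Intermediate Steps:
$\left(Q{\left(-173 \right)} - 29583\right) + a{\left(-50,J{\left(-4,-1 \right)} \right)} = \left(109 - 29583\right) - 50 \left(7 - -4\right) = -29474 - 50 \left(7 + 4\right) = -29474 - 550 = -30024$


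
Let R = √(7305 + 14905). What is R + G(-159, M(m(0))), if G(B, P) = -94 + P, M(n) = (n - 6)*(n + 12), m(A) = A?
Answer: -166 + √22210 ≈ -16.970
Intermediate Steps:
M(n) = (-6 + n)*(12 + n)
R = √22210 ≈ 149.03
R + G(-159, M(m(0))) = √22210 + (-94 + (-72 + 0² + 6*0)) = √22210 + (-94 + (-72 + 0 + 0)) = √22210 + (-94 - 72) = √22210 - 166 = -166 + √22210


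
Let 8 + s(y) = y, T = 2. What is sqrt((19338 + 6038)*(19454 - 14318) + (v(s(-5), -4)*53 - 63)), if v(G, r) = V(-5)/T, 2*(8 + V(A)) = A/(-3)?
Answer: sqrt(4691911791)/6 ≈ 11416.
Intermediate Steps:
s(y) = -8 + y
V(A) = -8 - A/6 (V(A) = -8 + (A/(-3))/2 = -8 + (A*(-1/3))/2 = -8 + (-A/3)/2 = -8 - A/6)
v(G, r) = -43/12 (v(G, r) = (-8 - 1/6*(-5))/2 = (-8 + 5/6)*(1/2) = -43/6*1/2 = -43/12)
sqrt((19338 + 6038)*(19454 - 14318) + (v(s(-5), -4)*53 - 63)) = sqrt((19338 + 6038)*(19454 - 14318) + (-43/12*53 - 63)) = sqrt(25376*5136 + (-2279/12 - 63)) = sqrt(130331136 - 3035/12) = sqrt(1563970597/12) = sqrt(4691911791)/6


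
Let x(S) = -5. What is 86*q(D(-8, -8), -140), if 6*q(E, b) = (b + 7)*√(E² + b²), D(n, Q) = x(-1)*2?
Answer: -57190*√197/3 ≈ -2.6757e+5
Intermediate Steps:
D(n, Q) = -10 (D(n, Q) = -5*2 = -10)
q(E, b) = √(E² + b²)*(7 + b)/6 (q(E, b) = ((b + 7)*√(E² + b²))/6 = ((7 + b)*√(E² + b²))/6 = (√(E² + b²)*(7 + b))/6 = √(E² + b²)*(7 + b)/6)
86*q(D(-8, -8), -140) = 86*(√((-10)² + (-140)²)*(7 - 140)/6) = 86*((⅙)*√(100 + 19600)*(-133)) = 86*((⅙)*√19700*(-133)) = 86*((⅙)*(10*√197)*(-133)) = 86*(-665*√197/3) = -57190*√197/3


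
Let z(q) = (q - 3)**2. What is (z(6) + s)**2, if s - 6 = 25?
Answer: 1600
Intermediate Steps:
s = 31 (s = 6 + 25 = 31)
z(q) = (-3 + q)**2
(z(6) + s)**2 = ((-3 + 6)**2 + 31)**2 = (3**2 + 31)**2 = (9 + 31)**2 = 40**2 = 1600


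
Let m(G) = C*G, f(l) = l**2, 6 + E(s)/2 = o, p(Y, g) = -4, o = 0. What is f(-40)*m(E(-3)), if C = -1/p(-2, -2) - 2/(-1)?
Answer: -43200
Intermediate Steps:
E(s) = -12 (E(s) = -12 + 2*0 = -12 + 0 = -12)
C = 9/4 (C = -1/(-4) - 2/(-1) = -1*(-1/4) - 2*(-1) = 1/4 + 2 = 9/4 ≈ 2.2500)
m(G) = 9*G/4
f(-40)*m(E(-3)) = (-40)**2*((9/4)*(-12)) = 1600*(-27) = -43200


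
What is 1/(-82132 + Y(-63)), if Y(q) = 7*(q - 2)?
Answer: -1/82587 ≈ -1.2108e-5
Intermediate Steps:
Y(q) = -14 + 7*q (Y(q) = 7*(-2 + q) = -14 + 7*q)
1/(-82132 + Y(-63)) = 1/(-82132 + (-14 + 7*(-63))) = 1/(-82132 + (-14 - 441)) = 1/(-82132 - 455) = 1/(-82587) = -1/82587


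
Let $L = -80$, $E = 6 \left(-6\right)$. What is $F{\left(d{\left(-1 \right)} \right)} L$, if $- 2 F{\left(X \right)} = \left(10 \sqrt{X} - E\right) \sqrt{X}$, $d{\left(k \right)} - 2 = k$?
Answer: $1840$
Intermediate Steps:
$E = -36$
$d{\left(k \right)} = 2 + k$
$F{\left(X \right)} = - \frac{\sqrt{X} \left(36 + 10 \sqrt{X}\right)}{2}$ ($F{\left(X \right)} = - \frac{\left(10 \sqrt{X} - -36\right) \sqrt{X}}{2} = - \frac{\left(10 \sqrt{X} + 36\right) \sqrt{X}}{2} = - \frac{\left(36 + 10 \sqrt{X}\right) \sqrt{X}}{2} = - \frac{\sqrt{X} \left(36 + 10 \sqrt{X}\right)}{2}$)
$F{\left(d{\left(-1 \right)} \right)} L = \left(- 18 \sqrt{2 - 1} - 5 \left(2 - 1\right)\right) \left(-80\right) = \left(- 18 \sqrt{1} - 5\right) \left(-80\right) = \left(\left(-18\right) 1 - 5\right) \left(-80\right) = \left(-18 - 5\right) \left(-80\right) = \left(-23\right) \left(-80\right) = 1840$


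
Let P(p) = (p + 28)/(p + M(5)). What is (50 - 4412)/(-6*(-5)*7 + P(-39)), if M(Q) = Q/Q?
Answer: -165756/7991 ≈ -20.743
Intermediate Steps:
M(Q) = 1
P(p) = (28 + p)/(1 + p) (P(p) = (p + 28)/(p + 1) = (28 + p)/(1 + p))
(50 - 4412)/(-6*(-5)*7 + P(-39)) = (50 - 4412)/(-6*(-5)*7 + (28 - 39)/(1 - 39)) = -4362/(30*7 - 11/(-38)) = -4362/(210 - 1/38*(-11)) = -4362/(210 + 11/38) = -4362/7991/38 = -4362*38/7991 = -165756/7991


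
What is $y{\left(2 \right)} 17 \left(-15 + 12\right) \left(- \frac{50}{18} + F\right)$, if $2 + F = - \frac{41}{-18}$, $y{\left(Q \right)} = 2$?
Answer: $255$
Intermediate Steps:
$F = \frac{5}{18}$ ($F = -2 - \frac{41}{-18} = -2 - - \frac{41}{18} = -2 + \frac{41}{18} = \frac{5}{18} \approx 0.27778$)
$y{\left(2 \right)} 17 \left(-15 + 12\right) \left(- \frac{50}{18} + F\right) = 2 \cdot 17 \left(-15 + 12\right) \left(- \frac{50}{18} + \frac{5}{18}\right) = 34 \left(- 3 \left(\left(-50\right) \frac{1}{18} + \frac{5}{18}\right)\right) = 34 \left(- 3 \left(- \frac{25}{9} + \frac{5}{18}\right)\right) = 34 \left(\left(-3\right) \left(- \frac{5}{2}\right)\right) = 34 \cdot \frac{15}{2} = 255$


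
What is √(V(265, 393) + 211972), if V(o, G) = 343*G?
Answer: √346771 ≈ 588.87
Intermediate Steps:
√(V(265, 393) + 211972) = √(343*393 + 211972) = √(134799 + 211972) = √346771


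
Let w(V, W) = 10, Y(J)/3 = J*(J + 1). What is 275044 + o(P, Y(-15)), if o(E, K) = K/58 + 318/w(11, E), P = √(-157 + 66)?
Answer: 39887566/145 ≈ 2.7509e+5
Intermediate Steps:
Y(J) = 3*J*(1 + J) (Y(J) = 3*(J*(J + 1)) = 3*(J*(1 + J)) = 3*J*(1 + J))
P = I*√91 (P = √(-91) = I*√91 ≈ 9.5394*I)
o(E, K) = 159/5 + K/58 (o(E, K) = K/58 + 318/10 = K*(1/58) + 318*(⅒) = K/58 + 159/5 = 159/5 + K/58)
275044 + o(P, Y(-15)) = 275044 + (159/5 + (3*(-15)*(1 - 15))/58) = 275044 + (159/5 + (3*(-15)*(-14))/58) = 275044 + (159/5 + (1/58)*630) = 275044 + (159/5 + 315/29) = 275044 + 6186/145 = 39887566/145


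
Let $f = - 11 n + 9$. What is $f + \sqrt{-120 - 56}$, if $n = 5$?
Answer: $-46 + 4 i \sqrt{11} \approx -46.0 + 13.266 i$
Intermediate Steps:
$f = -46$ ($f = \left(-11\right) 5 + 9 = -55 + 9 = -46$)
$f + \sqrt{-120 - 56} = -46 + \sqrt{-120 - 56} = -46 + \sqrt{-176} = -46 + 4 i \sqrt{11}$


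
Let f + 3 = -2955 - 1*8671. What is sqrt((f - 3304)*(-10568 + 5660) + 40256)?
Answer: 2*sqrt(18332855) ≈ 8563.4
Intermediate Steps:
f = -11629 (f = -3 + (-2955 - 1*8671) = -3 + (-2955 - 8671) = -3 - 11626 = -11629)
sqrt((f - 3304)*(-10568 + 5660) + 40256) = sqrt((-11629 - 3304)*(-10568 + 5660) + 40256) = sqrt(-14933*(-4908) + 40256) = sqrt(73291164 + 40256) = sqrt(73331420) = 2*sqrt(18332855)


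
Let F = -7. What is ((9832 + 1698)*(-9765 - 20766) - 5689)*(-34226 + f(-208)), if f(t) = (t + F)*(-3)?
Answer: 11821456264139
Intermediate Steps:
f(t) = 21 - 3*t (f(t) = (t - 7)*(-3) = (-7 + t)*(-3) = 21 - 3*t)
((9832 + 1698)*(-9765 - 20766) - 5689)*(-34226 + f(-208)) = ((9832 + 1698)*(-9765 - 20766) - 5689)*(-34226 + (21 - 3*(-208))) = (11530*(-30531) - 5689)*(-34226 + (21 + 624)) = (-352022430 - 5689)*(-34226 + 645) = -352028119*(-33581) = 11821456264139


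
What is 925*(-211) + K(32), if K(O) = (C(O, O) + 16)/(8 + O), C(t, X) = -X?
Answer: -975877/5 ≈ -1.9518e+5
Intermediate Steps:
K(O) = (16 - O)/(8 + O) (K(O) = (-O + 16)/(8 + O) = (16 - O)/(8 + O))
925*(-211) + K(32) = 925*(-211) + (16 - 1*32)/(8 + 32) = -195175 + (16 - 32)/40 = -195175 + (1/40)*(-16) = -195175 - ⅖ = -975877/5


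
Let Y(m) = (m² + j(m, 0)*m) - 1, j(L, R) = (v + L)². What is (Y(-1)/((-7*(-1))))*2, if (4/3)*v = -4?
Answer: -32/7 ≈ -4.5714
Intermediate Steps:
v = -3 (v = (¾)*(-4) = -3)
j(L, R) = (-3 + L)²
Y(m) = -1 + m² + m*(-3 + m)² (Y(m) = (m² + (-3 + m)²*m) - 1 = (m² + m*(-3 + m)²) - 1 = -1 + m² + m*(-3 + m)²)
(Y(-1)/((-7*(-1))))*2 = ((-1 + (-1)² - (-3 - 1)²)/((-7*(-1))))*2 = ((-1 + 1 - 1*(-4)²)/7)*2 = ((-1 + 1 - 1*16)*(⅐))*2 = ((-1 + 1 - 16)*(⅐))*2 = -16*⅐*2 = -16/7*2 = -32/7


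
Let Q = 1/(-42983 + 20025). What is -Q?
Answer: 1/22958 ≈ 4.3558e-5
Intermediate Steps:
Q = -1/22958 (Q = 1/(-22958) = -1/22958 ≈ -4.3558e-5)
-Q = -1*(-1/22958) = 1/22958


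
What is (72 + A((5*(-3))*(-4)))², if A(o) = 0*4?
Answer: 5184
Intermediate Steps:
A(o) = 0
(72 + A((5*(-3))*(-4)))² = (72 + 0)² = 72² = 5184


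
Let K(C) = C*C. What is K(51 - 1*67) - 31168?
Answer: -30912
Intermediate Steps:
K(C) = C**2
K(51 - 1*67) - 31168 = (51 - 1*67)**2 - 31168 = (51 - 67)**2 - 31168 = (-16)**2 - 31168 = 256 - 31168 = -30912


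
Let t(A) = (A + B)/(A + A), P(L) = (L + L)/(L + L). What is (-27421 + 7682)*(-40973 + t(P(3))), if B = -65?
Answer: 809397695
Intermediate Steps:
P(L) = 1 (P(L) = (2*L)/((2*L)) = (2*L)*(1/(2*L)) = 1)
t(A) = (-65 + A)/(2*A) (t(A) = (A - 65)/(A + A) = (-65 + A)/((2*A)) = (-65 + A)*(1/(2*A)) = (-65 + A)/(2*A))
(-27421 + 7682)*(-40973 + t(P(3))) = (-27421 + 7682)*(-40973 + (½)*(-65 + 1)/1) = -19739*(-40973 + (½)*1*(-64)) = -19739*(-40973 - 32) = -19739*(-41005) = 809397695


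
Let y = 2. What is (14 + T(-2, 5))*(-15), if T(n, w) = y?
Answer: -240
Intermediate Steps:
T(n, w) = 2
(14 + T(-2, 5))*(-15) = (14 + 2)*(-15) = 16*(-15) = -240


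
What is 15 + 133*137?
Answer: 18236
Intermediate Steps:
15 + 133*137 = 15 + 18221 = 18236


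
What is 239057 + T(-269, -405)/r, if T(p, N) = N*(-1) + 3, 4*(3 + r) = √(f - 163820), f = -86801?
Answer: 59947109021/250765 - 1632*I*√250621/250765 ≈ 2.3906e+5 - 3.2581*I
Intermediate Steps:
r = -3 + I*√250621/4 (r = -3 + √(-86801 - 163820)/4 = -3 + √(-250621)/4 = -3 + (I*√250621)/4 = -3 + I*√250621/4 ≈ -3.0 + 125.16*I)
T(p, N) = 3 - N (T(p, N) = -N + 3 = 3 - N)
239057 + T(-269, -405)/r = 239057 + (3 - 1*(-405))/(-3 + I*√250621/4) = 239057 + (3 + 405)/(-3 + I*√250621/4) = 239057 + 408/(-3 + I*√250621/4)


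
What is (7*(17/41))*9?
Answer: 1071/41 ≈ 26.122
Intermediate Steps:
(7*(17/41))*9 = (119/41)*9 = 1071/41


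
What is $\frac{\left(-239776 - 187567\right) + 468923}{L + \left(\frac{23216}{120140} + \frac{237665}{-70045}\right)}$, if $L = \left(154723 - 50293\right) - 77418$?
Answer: $\frac{1590473990700}{1033111934851} \approx 1.5395$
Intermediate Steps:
$L = 27012$ ($L = 104430 - 77418 = 27012$)
$\frac{\left(-239776 - 187567\right) + 468923}{L + \left(\frac{23216}{120140} + \frac{237665}{-70045}\right)} = \frac{\left(-239776 - 187567\right) + 468923}{27012 + \left(\frac{23216}{120140} + \frac{237665}{-70045}\right)} = \frac{-427343 + 468923}{27012 + \left(23216 \cdot \frac{1}{120140} + 237665 \left(- \frac{1}{70045}\right)\right)} = \frac{41580}{27012 + \left(\frac{5804}{30035} - \frac{47533}{14009}\right)} = \frac{41580}{27012 - \frac{1346345419}{420760315}} = \frac{41580}{\frac{11364231283361}{420760315}} = 41580 \cdot \frac{420760315}{11364231283361} = \frac{1590473990700}{1033111934851}$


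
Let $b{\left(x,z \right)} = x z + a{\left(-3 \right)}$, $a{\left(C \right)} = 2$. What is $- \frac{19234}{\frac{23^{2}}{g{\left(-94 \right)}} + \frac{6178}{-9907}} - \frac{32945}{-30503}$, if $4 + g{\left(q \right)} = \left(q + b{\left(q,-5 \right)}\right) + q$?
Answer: $- \frac{147941087898535}{9735900399} \approx -15195.0$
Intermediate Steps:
$b{\left(x,z \right)} = 2 + x z$ ($b{\left(x,z \right)} = x z + 2 = 2 + x z$)
$g{\left(q \right)} = -2 - 3 q$ ($g{\left(q \right)} = -4 + \left(\left(q + \left(2 + q \left(-5\right)\right)\right) + q\right) = -4 - \left(-2 + 3 q\right) = -2 - 3 q$)
$- \frac{19234}{\frac{23^{2}}{g{\left(-94 \right)}} + \frac{6178}{-9907}} - \frac{32945}{-30503} = - \frac{19234}{\frac{23^{2}}{-2 - -282} + \frac{6178}{-9907}} - \frac{32945}{-30503} = - \frac{19234}{\frac{529}{-2 + 282} + 6178 \left(- \frac{1}{9907}\right)} - - \frac{2995}{2773} = - \frac{19234}{\frac{529}{280} - \frac{6178}{9907}} + \frac{2995}{2773} = - \frac{19234}{\frac{3510963}{2773960}} + \frac{2995}{2773} = \left(-19234\right) \frac{2773960}{3510963} + \frac{2995}{2773} = - \frac{53354346640}{3510963} + \frac{2995}{2773} = - \frac{147941087898535}{9735900399}$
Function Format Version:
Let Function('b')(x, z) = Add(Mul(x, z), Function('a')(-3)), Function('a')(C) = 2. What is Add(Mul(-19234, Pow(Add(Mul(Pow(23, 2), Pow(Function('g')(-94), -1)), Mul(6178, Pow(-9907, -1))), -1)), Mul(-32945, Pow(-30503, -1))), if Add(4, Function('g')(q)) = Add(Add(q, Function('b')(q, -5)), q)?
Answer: Rational(-147941087898535, 9735900399) ≈ -15195.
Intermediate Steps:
Function('b')(x, z) = Add(2, Mul(x, z)) (Function('b')(x, z) = Add(Mul(x, z), 2) = Add(2, Mul(x, z)))
Function('g')(q) = Add(-2, Mul(-3, q)) (Function('g')(q) = Add(-4, Add(Add(q, Add(2, Mul(q, -5))), q)) = Add(-4, Add(Add(q, Add(2, Mul(-5, q))), q)) = Add(-4, Add(Add(2, Mul(-4, q)), q)) = Add(-4, Add(2, Mul(-3, q))) = Add(-2, Mul(-3, q)))
Add(Mul(-19234, Pow(Add(Mul(Pow(23, 2), Pow(Function('g')(-94), -1)), Mul(6178, Pow(-9907, -1))), -1)), Mul(-32945, Pow(-30503, -1))) = Add(Mul(-19234, Pow(Add(Mul(Pow(23, 2), Pow(Add(-2, Mul(-3, -94)), -1)), Mul(6178, Pow(-9907, -1))), -1)), Mul(-32945, Pow(-30503, -1))) = Add(Mul(-19234, Pow(Add(Mul(529, Pow(Add(-2, 282), -1)), Mul(6178, Rational(-1, 9907))), -1)), Mul(-32945, Rational(-1, 30503))) = Add(Mul(-19234, Pow(Add(Mul(529, Pow(280, -1)), Rational(-6178, 9907)), -1)), Rational(2995, 2773)) = Add(Mul(-19234, Pow(Add(Mul(529, Rational(1, 280)), Rational(-6178, 9907)), -1)), Rational(2995, 2773)) = Add(Mul(-19234, Pow(Add(Rational(529, 280), Rational(-6178, 9907)), -1)), Rational(2995, 2773)) = Add(Mul(-19234, Pow(Rational(3510963, 2773960), -1)), Rational(2995, 2773)) = Add(Mul(-19234, Rational(2773960, 3510963)), Rational(2995, 2773)) = Add(Rational(-53354346640, 3510963), Rational(2995, 2773)) = Rational(-147941087898535, 9735900399)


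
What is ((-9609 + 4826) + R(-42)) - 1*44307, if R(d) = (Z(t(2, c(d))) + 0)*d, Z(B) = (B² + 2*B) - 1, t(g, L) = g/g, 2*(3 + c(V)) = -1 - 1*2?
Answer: -49174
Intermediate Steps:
c(V) = -9/2 (c(V) = -3 + (-1 - 1*2)/2 = -3 + (-1 - 2)/2 = -3 + (½)*(-3) = -3 - 3/2 = -9/2)
t(g, L) = 1
Z(B) = -1 + B² + 2*B
R(d) = 2*d (R(d) = ((-1 + 1² + 2*1) + 0)*d = ((-1 + 1 + 2) + 0)*d = (2 + 0)*d = 2*d)
((-9609 + 4826) + R(-42)) - 1*44307 = ((-9609 + 4826) + 2*(-42)) - 1*44307 = (-4783 - 84) - 44307 = -4867 - 44307 = -49174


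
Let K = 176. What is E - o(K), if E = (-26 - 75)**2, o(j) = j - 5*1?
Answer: 10030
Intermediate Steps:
o(j) = -5 + j (o(j) = j - 5 = -5 + j)
E = 10201 (E = (-101)**2 = 10201)
E - o(K) = 10201 - (-5 + 176) = 10201 - 1*171 = 10201 - 171 = 10030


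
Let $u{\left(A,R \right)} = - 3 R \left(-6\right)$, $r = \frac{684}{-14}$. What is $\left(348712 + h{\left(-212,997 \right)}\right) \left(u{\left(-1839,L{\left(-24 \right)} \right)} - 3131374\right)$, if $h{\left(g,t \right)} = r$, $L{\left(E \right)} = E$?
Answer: $- \frac{7643617259452}{7} \approx -1.0919 \cdot 10^{12}$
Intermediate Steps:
$r = - \frac{342}{7}$ ($r = 684 \left(- \frac{1}{14}\right) = - \frac{342}{7} \approx -48.857$)
$h{\left(g,t \right)} = - \frac{342}{7}$
$u{\left(A,R \right)} = 18 R$
$\left(348712 + h{\left(-212,997 \right)}\right) \left(u{\left(-1839,L{\left(-24 \right)} \right)} - 3131374\right) = \left(348712 - \frac{342}{7}\right) \left(18 \left(-24\right) - 3131374\right) = \frac{2440642 \left(-432 - 3131374\right)}{7} = \frac{2440642}{7} \left(-3131806\right) = - \frac{7643617259452}{7}$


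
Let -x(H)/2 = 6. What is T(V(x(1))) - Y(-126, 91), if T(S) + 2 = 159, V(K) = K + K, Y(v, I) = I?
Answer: 66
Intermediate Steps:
x(H) = -12 (x(H) = -2*6 = -12)
V(K) = 2*K
T(S) = 157 (T(S) = -2 + 159 = 157)
T(V(x(1))) - Y(-126, 91) = 157 - 1*91 = 157 - 91 = 66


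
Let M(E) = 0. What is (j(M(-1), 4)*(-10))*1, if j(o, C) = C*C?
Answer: -160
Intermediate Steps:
j(o, C) = C²
(j(M(-1), 4)*(-10))*1 = (4²*(-10))*1 = (16*(-10))*1 = -160*1 = -160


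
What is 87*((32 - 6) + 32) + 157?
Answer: 5203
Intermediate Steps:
87*((32 - 6) + 32) + 157 = 87*(26 + 32) + 157 = 87*58 + 157 = 5046 + 157 = 5203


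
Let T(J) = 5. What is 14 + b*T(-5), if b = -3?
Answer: -1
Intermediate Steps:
14 + b*T(-5) = 14 - 3*5 = 14 - 15 = -1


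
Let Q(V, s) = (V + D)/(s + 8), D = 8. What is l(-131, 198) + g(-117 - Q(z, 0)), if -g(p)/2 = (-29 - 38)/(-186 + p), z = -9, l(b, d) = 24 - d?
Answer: -422674/2423 ≈ -174.44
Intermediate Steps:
Q(V, s) = (8 + V)/(8 + s) (Q(V, s) = (V + 8)/(s + 8) = (8 + V)/(8 + s))
g(p) = 134/(-186 + p) (g(p) = -2*(-29 - 38)/(-186 + p) = -(-134)/(-186 + p) = 134/(-186 + p))
l(-131, 198) + g(-117 - Q(z, 0)) = (24 - 1*198) + 134/(-186 + (-117 - (8 - 9)/(8 + 0))) = (24 - 198) + 134/(-186 + (-117 - (-1)/8)) = -174 + 134/(-186 + (-117 - (-1)/8)) = -174 + 134/(-186 + (-117 - 1*(-⅛))) = -174 + 134/(-186 + (-117 + ⅛)) = -174 + 134/(-186 - 935/8) = -174 + 134/(-2423/8) = -174 + 134*(-8/2423) = -174 - 1072/2423 = -422674/2423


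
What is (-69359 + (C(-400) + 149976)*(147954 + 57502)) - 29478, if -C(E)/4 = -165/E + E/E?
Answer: 154061046963/5 ≈ 3.0812e+10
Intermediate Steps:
C(E) = -4 + 660/E (C(E) = -4*(-165/E + E/E) = -4*(-165/E + 1) = -4*(1 - 165/E) = -4 + 660/E)
(-69359 + (C(-400) + 149976)*(147954 + 57502)) - 29478 = (-69359 + ((-4 + 660/(-400)) + 149976)*(147954 + 57502)) - 29478 = (-69359 + ((-4 + 660*(-1/400)) + 149976)*205456) - 29478 = (-69359 + ((-4 - 33/20) + 149976)*205456) - 29478 = (-69359 + (-113/20 + 149976)*205456) - 29478 = (-69359 + (2999407/20)*205456) - 29478 = (-69359 + 154061541148/5) - 29478 = 154061194353/5 - 29478 = 154061046963/5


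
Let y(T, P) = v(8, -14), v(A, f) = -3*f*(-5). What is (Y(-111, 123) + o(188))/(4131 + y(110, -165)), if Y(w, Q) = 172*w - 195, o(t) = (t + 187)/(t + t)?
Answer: -2417179/491432 ≈ -4.9186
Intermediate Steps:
o(t) = (187 + t)/(2*t) (o(t) = (187 + t)/((2*t)) = (187 + t)*(1/(2*t)) = (187 + t)/(2*t))
v(A, f) = 15*f
y(T, P) = -210 (y(T, P) = 15*(-14) = -210)
Y(w, Q) = -195 + 172*w
(Y(-111, 123) + o(188))/(4131 + y(110, -165)) = ((-195 + 172*(-111)) + (½)*(187 + 188)/188)/(4131 - 210) = ((-195 - 19092) + (½)*(1/188)*375)/3921 = (-19287 + 375/376)*(1/3921) = -7251537/376*1/3921 = -2417179/491432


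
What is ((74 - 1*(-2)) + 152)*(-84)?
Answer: -19152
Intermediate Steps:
((74 - 1*(-2)) + 152)*(-84) = ((74 + 2) + 152)*(-84) = (76 + 152)*(-84) = 228*(-84) = -19152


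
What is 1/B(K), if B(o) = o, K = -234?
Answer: -1/234 ≈ -0.0042735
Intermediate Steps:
1/B(K) = 1/(-234) = -1/234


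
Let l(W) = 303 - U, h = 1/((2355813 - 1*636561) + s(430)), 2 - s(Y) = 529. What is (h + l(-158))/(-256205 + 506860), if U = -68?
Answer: 637646976/430807014875 ≈ 0.0014801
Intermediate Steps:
s(Y) = -527 (s(Y) = 2 - 1*529 = 2 - 529 = -527)
h = 1/1718725 (h = 1/((2355813 - 1*636561) - 527) = 1/((2355813 - 636561) - 527) = 1/(1719252 - 527) = 1/1718725 ≈ 5.8183e-7)
l(W) = 371 (l(W) = 303 - 1*(-68) = 303 + 68 = 371)
(h + l(-158))/(-256205 + 506860) = (1/1718725 + 371)/(-256205 + 506860) = (637646976/1718725)/250655 = (637646976/1718725)*(1/250655) = 637646976/430807014875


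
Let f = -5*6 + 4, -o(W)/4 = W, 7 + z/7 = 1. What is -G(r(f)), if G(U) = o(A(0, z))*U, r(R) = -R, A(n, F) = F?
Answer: -4368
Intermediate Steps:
z = -42 (z = -49 + 7*1 = -49 + 7 = -42)
o(W) = -4*W
f = -26 (f = -30 + 4 = -26)
G(U) = 168*U (G(U) = (-4*(-42))*U = 168*U)
-G(r(f)) = -168*(-1*(-26)) = -168*26 = -1*4368 = -4368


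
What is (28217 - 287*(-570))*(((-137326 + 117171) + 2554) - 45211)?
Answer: -12047781284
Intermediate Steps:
(28217 - 287*(-570))*(((-137326 + 117171) + 2554) - 45211) = (28217 + 163590)*((-20155 + 2554) - 45211) = 191807*(-17601 - 45211) = 191807*(-62812) = -12047781284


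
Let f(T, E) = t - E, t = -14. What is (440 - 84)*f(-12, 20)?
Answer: -12104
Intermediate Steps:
f(T, E) = -14 - E
(440 - 84)*f(-12, 20) = (440 - 84)*(-14 - 1*20) = 356*(-14 - 20) = 356*(-34) = -12104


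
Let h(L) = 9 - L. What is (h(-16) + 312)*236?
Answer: 79532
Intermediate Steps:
(h(-16) + 312)*236 = ((9 - 1*(-16)) + 312)*236 = ((9 + 16) + 312)*236 = (25 + 312)*236 = 337*236 = 79532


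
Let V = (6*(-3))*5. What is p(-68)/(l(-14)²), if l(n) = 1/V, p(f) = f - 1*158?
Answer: -1830600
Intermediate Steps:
V = -90 (V = -18*5 = -90)
p(f) = -158 + f (p(f) = f - 158 = -158 + f)
l(n) = -1/90 (l(n) = 1/(-90) = -1/90)
p(-68)/(l(-14)²) = (-158 - 68)/((-1/90)²) = -226/1/8100 = -226*8100 = -1830600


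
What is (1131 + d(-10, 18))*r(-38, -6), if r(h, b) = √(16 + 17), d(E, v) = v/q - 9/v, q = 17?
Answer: 38473*√33/34 ≈ 6500.3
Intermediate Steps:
d(E, v) = -9/v + v/17 (d(E, v) = v/17 - 9/v = -9/v + v/17)
r(h, b) = √33
(1131 + d(-10, 18))*r(-38, -6) = (1131 + (-9/18 + (1/17)*18))*√33 = (1131 + (-9*1/18 + 18/17))*√33 = (1131 + (-½ + 18/17))*√33 = (1131 + 19/34)*√33 = 38473*√33/34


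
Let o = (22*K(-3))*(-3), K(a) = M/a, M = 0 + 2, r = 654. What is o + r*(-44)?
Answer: -28732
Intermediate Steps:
M = 2
K(a) = 2/a
o = 44 (o = (22*(2/(-3)))*(-3) = (22*(2*(-1/3)))*(-3) = (22*(-2/3))*(-3) = -44/3*(-3) = 44)
o + r*(-44) = 44 + 654*(-44) = 44 - 28776 = -28732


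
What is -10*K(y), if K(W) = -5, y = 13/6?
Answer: 50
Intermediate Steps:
y = 13/6 (y = 13*(⅙) = 13/6 ≈ 2.1667)
-10*K(y) = -10*(-5) = 50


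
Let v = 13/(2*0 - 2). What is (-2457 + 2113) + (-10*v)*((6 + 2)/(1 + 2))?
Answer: -512/3 ≈ -170.67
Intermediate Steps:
v = -13/2 (v = 13/(0 - 2) = 13/(-2) = 13*(-½) = -13/2 ≈ -6.5000)
(-2457 + 2113) + (-10*v)*((6 + 2)/(1 + 2)) = (-2457 + 2113) + (-10*(-13/2))*((6 + 2)/(1 + 2)) = -344 + 65*(8/3) = -344 + 520/3 = -512/3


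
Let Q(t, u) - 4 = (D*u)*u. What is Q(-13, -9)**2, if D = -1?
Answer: 5929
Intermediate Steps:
Q(t, u) = 4 - u**2 (Q(t, u) = 4 + (-u)*u = 4 - u**2)
Q(-13, -9)**2 = (4 - 1*(-9)**2)**2 = (4 - 1*81)**2 = (4 - 81)**2 = (-77)**2 = 5929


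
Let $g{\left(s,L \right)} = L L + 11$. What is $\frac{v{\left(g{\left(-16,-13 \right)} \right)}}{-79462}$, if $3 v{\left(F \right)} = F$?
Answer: $- \frac{30}{39731} \approx -0.00075508$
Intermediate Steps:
$g{\left(s,L \right)} = 11 + L^{2}$ ($g{\left(s,L \right)} = L^{2} + 11 = 11 + L^{2}$)
$v{\left(F \right)} = \frac{F}{3}$
$\frac{v{\left(g{\left(-16,-13 \right)} \right)}}{-79462} = \frac{\frac{1}{3} \left(11 + \left(-13\right)^{2}\right)}{-79462} = \frac{11 + 169}{3} \left(- \frac{1}{79462}\right) = \frac{1}{3} \cdot 180 \left(- \frac{1}{79462}\right) = 60 \left(- \frac{1}{79462}\right) = - \frac{30}{39731}$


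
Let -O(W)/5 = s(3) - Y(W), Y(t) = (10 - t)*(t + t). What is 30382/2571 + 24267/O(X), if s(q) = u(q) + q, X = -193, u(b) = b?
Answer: 11841884783/1007369220 ≈ 11.755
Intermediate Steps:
Y(t) = 2*t*(10 - t) (Y(t) = (10 - t)*(2*t) = 2*t*(10 - t))
s(q) = 2*q (s(q) = q + q = 2*q)
O(W) = -30 + 10*W*(10 - W) (O(W) = -5*(2*3 - 2*W*(10 - W)) = -5*(6 - 2*W*(10 - W)) = -30 + 10*W*(10 - W))
30382/2571 + 24267/O(X) = 30382/2571 + 24267/(-30 - 10*(-193)*(-10 - 193)) = 30382*(1/2571) + 24267/(-30 - 10*(-193)*(-203)) = 30382/2571 + 24267/(-30 - 391790) = 30382/2571 + 24267/(-391820) = 30382/2571 + 24267*(-1/391820) = 30382/2571 - 24267/391820 = 11841884783/1007369220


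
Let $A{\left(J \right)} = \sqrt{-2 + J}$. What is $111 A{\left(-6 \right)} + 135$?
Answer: $135 + 222 i \sqrt{2} \approx 135.0 + 313.96 i$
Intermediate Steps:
$111 A{\left(-6 \right)} + 135 = 111 \sqrt{-2 - 6} + 135 = 111 \sqrt{-8} + 135 = 111 \cdot 2 i \sqrt{2} + 135 = 222 i \sqrt{2} + 135 = 135 + 222 i \sqrt{2}$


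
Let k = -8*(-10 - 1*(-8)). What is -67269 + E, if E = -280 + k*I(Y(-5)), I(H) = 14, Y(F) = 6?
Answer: -67325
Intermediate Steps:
k = 16 (k = -8*(-10 + 8) = -8*(-2) = 16)
E = -56 (E = -280 + 16*14 = -280 + 224 = -56)
-67269 + E = -67269 - 56 = -67325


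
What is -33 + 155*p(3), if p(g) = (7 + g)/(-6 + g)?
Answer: -1649/3 ≈ -549.67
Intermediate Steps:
p(g) = (7 + g)/(-6 + g)
-33 + 155*p(3) = -33 + 155*((7 + 3)/(-6 + 3)) = -33 + 155*(10/(-3)) = -33 + 155*(-⅓*10) = -33 + 155*(-10/3) = -33 - 1550/3 = -1649/3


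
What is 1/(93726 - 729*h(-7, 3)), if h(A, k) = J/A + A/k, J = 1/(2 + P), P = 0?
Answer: 14/1336707 ≈ 1.0473e-5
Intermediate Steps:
J = ½ (J = 1/(2 + 0) = 1/2 = ½ ≈ 0.50000)
h(A, k) = 1/(2*A) + A/k
1/(93726 - 729*h(-7, 3)) = 1/(93726 - 729*((½)/(-7) - 7/3)) = 1/(93726 - 729*((½)*(-⅐) - 7*⅓)) = 1/(93726 - 729*(-1/14 - 7/3)) = 1/(93726 - 729*(-101/42)) = 1/(93726 + 24543/14) = 1/(1336707/14) = 14/1336707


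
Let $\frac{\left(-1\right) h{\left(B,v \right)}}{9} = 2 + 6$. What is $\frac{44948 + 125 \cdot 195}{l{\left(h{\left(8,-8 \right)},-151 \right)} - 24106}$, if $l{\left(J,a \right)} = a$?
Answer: $- \frac{69323}{24257} \approx -2.8579$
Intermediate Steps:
$h{\left(B,v \right)} = -72$ ($h{\left(B,v \right)} = - 9 \left(2 + 6\right) = \left(-9\right) 8 = -72$)
$\frac{44948 + 125 \cdot 195}{l{\left(h{\left(8,-8 \right)},-151 \right)} - 24106} = \frac{44948 + 125 \cdot 195}{-151 - 24106} = \frac{44948 + 24375}{-24257} = 69323 \left(- \frac{1}{24257}\right) = - \frac{69323}{24257}$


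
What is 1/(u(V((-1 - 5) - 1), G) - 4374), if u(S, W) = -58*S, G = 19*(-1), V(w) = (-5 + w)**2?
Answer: -1/12726 ≈ -7.8579e-5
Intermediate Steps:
G = -19
1/(u(V((-1 - 5) - 1), G) - 4374) = 1/(-58*(-5 + ((-1 - 5) - 1))**2 - 4374) = 1/(-58*(-5 + (-6 - 1))**2 - 4374) = 1/(-58*(-5 - 7)**2 - 4374) = 1/(-58*(-12)**2 - 4374) = 1/(-58*144 - 4374) = 1/(-8352 - 4374) = 1/(-12726) = -1/12726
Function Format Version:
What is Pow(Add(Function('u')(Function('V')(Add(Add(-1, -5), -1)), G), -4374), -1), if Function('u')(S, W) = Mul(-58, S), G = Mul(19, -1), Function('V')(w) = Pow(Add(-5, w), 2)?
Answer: Rational(-1, 12726) ≈ -7.8579e-5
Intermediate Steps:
G = -19
Pow(Add(Function('u')(Function('V')(Add(Add(-1, -5), -1)), G), -4374), -1) = Pow(Add(Mul(-58, Pow(Add(-5, Add(Add(-1, -5), -1)), 2)), -4374), -1) = Pow(Add(Mul(-58, Pow(Add(-5, Add(-6, -1)), 2)), -4374), -1) = Pow(Add(Mul(-58, Pow(Add(-5, -7), 2)), -4374), -1) = Pow(Add(Mul(-58, Pow(-12, 2)), -4374), -1) = Pow(Add(Mul(-58, 144), -4374), -1) = Pow(Add(-8352, -4374), -1) = Pow(-12726, -1) = Rational(-1, 12726)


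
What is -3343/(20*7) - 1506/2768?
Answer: -1183033/48440 ≈ -24.423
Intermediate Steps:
-3343/(20*7) - 1506/2768 = -3343/140 - 1506*1/2768 = -3343*1/140 - 753/1384 = -3343/140 - 753/1384 = -1183033/48440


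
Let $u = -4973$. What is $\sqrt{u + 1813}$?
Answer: $2 i \sqrt{790} \approx 56.214 i$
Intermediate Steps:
$\sqrt{u + 1813} = \sqrt{-4973 + 1813} = \sqrt{-3160} = 2 i \sqrt{790}$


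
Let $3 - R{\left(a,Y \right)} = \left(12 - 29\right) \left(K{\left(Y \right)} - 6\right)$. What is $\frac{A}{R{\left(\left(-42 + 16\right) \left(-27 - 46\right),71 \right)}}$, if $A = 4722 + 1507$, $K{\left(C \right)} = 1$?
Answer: $- \frac{6229}{82} \approx -75.963$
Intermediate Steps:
$A = 6229$
$R{\left(a,Y \right)} = -82$ ($R{\left(a,Y \right)} = 3 - \left(12 - 29\right) \left(1 - 6\right) = 3 - \left(-17\right) \left(-5\right) = 3 - 85 = -82$)
$\frac{A}{R{\left(\left(-42 + 16\right) \left(-27 - 46\right),71 \right)}} = \frac{6229}{-82} = 6229 \left(- \frac{1}{82}\right) = - \frac{6229}{82}$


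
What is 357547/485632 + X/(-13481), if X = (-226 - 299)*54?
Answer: 18587758307/6546804992 ≈ 2.8392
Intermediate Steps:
X = -28350 (X = -525*54 = -28350)
357547/485632 + X/(-13481) = 357547/485632 - 28350/(-13481) = 357547*(1/485632) - 28350*(-1/13481) = 357547/485632 + 28350/13481 = 18587758307/6546804992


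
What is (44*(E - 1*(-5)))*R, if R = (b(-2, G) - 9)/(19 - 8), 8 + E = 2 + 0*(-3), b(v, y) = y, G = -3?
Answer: 48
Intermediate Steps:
E = -6 (E = -8 + (2 + 0*(-3)) = -8 + (2 + 0) = -8 + 2 = -6)
R = -12/11 (R = (-3 - 9)/(19 - 8) = -12/11 ≈ -1.0909)
(44*(E - 1*(-5)))*R = (44*(-6 - 1*(-5)))*(-12/11) = (44*(-6 + 5))*(-12/11) = (44*(-1))*(-12/11) = -44*(-12/11) = 48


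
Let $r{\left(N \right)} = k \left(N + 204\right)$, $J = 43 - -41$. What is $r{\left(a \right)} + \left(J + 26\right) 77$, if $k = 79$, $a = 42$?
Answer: $27904$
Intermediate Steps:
$J = 84$ ($J = 43 + 41 = 84$)
$r{\left(N \right)} = 16116 + 79 N$ ($r{\left(N \right)} = 79 \left(N + 204\right) = 79 \left(204 + N\right) = 16116 + 79 N$)
$r{\left(a \right)} + \left(J + 26\right) 77 = \left(16116 + 79 \cdot 42\right) + \left(84 + 26\right) 77 = \left(16116 + 3318\right) + 110 \cdot 77 = 19434 + 8470 = 27904$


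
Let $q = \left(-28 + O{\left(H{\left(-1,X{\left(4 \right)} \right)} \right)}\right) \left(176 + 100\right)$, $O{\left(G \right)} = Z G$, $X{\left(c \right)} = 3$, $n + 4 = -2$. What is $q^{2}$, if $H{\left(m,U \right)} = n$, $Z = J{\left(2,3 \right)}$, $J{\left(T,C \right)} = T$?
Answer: $121881600$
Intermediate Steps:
$n = -6$ ($n = -4 - 2 = -6$)
$Z = 2$
$H{\left(m,U \right)} = -6$
$O{\left(G \right)} = 2 G$
$q = -11040$ ($q = \left(-28 + 2 \left(-6\right)\right) \left(176 + 100\right) = \left(-28 - 12\right) 276 = \left(-40\right) 276 = -11040$)
$q^{2} = \left(-11040\right)^{2} = 121881600$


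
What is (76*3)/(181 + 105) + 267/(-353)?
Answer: 2061/50479 ≈ 0.040829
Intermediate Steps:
(76*3)/(181 + 105) + 267/(-353) = 228/286 + 267*(-1/353) = 228*(1/286) - 267/353 = 114/143 - 267/353 = 2061/50479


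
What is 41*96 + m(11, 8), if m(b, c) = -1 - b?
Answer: 3924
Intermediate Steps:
41*96 + m(11, 8) = 41*96 + (-1 - 1*11) = 3936 + (-1 - 11) = 3936 - 12 = 3924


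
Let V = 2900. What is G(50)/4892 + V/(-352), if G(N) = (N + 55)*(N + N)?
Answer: -655675/107624 ≈ -6.0923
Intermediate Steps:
G(N) = 2*N*(55 + N) (G(N) = (55 + N)*(2*N) = 2*N*(55 + N))
G(50)/4892 + V/(-352) = (2*50*(55 + 50))/4892 + 2900/(-352) = (2*50*105)*(1/4892) + 2900*(-1/352) = 10500*(1/4892) - 725/88 = 2625/1223 - 725/88 = -655675/107624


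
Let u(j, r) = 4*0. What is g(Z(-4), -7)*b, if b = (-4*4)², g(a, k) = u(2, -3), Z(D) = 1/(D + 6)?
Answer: 0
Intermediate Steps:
u(j, r) = 0
Z(D) = 1/(6 + D)
g(a, k) = 0
b = 256 (b = (-16)² = 256)
g(Z(-4), -7)*b = 0*256 = 0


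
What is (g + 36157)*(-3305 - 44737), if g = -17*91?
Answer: -1662733620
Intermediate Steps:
g = -1547
(g + 36157)*(-3305 - 44737) = (-1547 + 36157)*(-3305 - 44737) = 34610*(-48042) = -1662733620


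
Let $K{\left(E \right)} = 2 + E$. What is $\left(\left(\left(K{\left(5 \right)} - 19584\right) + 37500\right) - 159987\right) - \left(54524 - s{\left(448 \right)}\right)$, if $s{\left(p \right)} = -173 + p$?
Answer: $-196313$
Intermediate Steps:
$\left(\left(\left(K{\left(5 \right)} - 19584\right) + 37500\right) - 159987\right) - \left(54524 - s{\left(448 \right)}\right) = \left(\left(\left(\left(2 + 5\right) - 19584\right) + 37500\right) - 159987\right) - \left(54524 - \left(-173 + 448\right)\right) = \left(\left(\left(7 - 19584\right) + 37500\right) - 159987\right) - \left(54524 - 275\right) = \left(\left(-19577 + 37500\right) - 159987\right) - \left(54524 - 275\right) = \left(17923 - 159987\right) - 54249 = -142064 - 54249 = -196313$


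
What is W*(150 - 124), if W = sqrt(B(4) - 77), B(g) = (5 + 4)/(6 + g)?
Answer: 13*I*sqrt(7610)/5 ≈ 226.81*I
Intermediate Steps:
B(g) = 9/(6 + g)
W = I*sqrt(7610)/10 (W = sqrt(9/(6 + 4) - 77) = sqrt(9/10 - 77) = sqrt(-761/10) = I*sqrt(7610)/10 ≈ 8.7235*I)
W*(150 - 124) = (I*sqrt(7610)/10)*(150 - 124) = (I*sqrt(7610)/10)*26 = 13*I*sqrt(7610)/5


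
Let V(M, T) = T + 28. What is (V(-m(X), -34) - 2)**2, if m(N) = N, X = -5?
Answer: 64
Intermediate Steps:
V(M, T) = 28 + T
(V(-m(X), -34) - 2)**2 = ((28 - 34) - 2)**2 = (-6 - 2)**2 = (-8)**2 = 64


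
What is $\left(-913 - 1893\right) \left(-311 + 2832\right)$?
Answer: $-7073926$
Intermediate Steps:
$\left(-913 - 1893\right) \left(-311 + 2832\right) = \left(-2806\right) 2521 = -7073926$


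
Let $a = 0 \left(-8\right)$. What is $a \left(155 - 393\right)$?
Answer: $0$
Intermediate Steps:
$a = 0$
$a \left(155 - 393\right) = 0 \left(155 - 393\right) = 0 \left(-238\right) = 0$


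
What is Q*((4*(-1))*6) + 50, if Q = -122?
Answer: 2978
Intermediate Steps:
Q*((4*(-1))*6) + 50 = -122*4*(-1)*6 + 50 = -(-488)*6 + 50 = -122*(-24) + 50 = 2928 + 50 = 2978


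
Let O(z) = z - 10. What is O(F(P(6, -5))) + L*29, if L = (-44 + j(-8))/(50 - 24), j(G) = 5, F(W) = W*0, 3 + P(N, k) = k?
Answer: -107/2 ≈ -53.500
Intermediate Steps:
P(N, k) = -3 + k
F(W) = 0
O(z) = -10 + z
L = -3/2 (L = (-44 + 5)/(50 - 24) = -39/26 = -39*1/26 = -3/2 ≈ -1.5000)
O(F(P(6, -5))) + L*29 = (-10 + 0) - 3/2*29 = -10 - 87/2 = -107/2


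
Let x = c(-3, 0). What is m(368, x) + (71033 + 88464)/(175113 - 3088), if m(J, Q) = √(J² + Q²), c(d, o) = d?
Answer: 159497/172025 + √135433 ≈ 368.94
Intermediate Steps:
x = -3
m(368, x) + (71033 + 88464)/(175113 - 3088) = √(368² + (-3)²) + (71033 + 88464)/(175113 - 3088) = √(135424 + 9) + 159497/172025 = √135433 + 159497*(1/172025) = √135433 + 159497/172025 = 159497/172025 + √135433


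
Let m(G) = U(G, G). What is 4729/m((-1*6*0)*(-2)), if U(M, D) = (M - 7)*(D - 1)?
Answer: 4729/7 ≈ 675.57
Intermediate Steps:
U(M, D) = (-1 + D)*(-7 + M) (U(M, D) = (-7 + M)*(-1 + D) = (-1 + D)*(-7 + M))
m(G) = 7 + G**2 - 8*G (m(G) = 7 - G - 7*G + G*G = 7 - G - 7*G + G**2 = 7 + G**2 - 8*G)
4729/m((-1*6*0)*(-2)) = 4729/(7 + ((-1*6*0)*(-2))**2 - 8*-1*6*0*(-2)) = 4729/(7 + (-6*0*(-2))**2 - 8*(-6*0)*(-2)) = 4729/(7 + (0*(-2))**2 - 0*(-2)) = 4729/(7 + 0**2 - 8*0) = 4729/(7 + 0 + 0) = 4729/7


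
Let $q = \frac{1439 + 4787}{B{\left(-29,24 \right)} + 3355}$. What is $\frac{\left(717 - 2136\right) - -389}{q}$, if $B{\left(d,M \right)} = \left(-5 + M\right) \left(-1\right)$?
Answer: $- \frac{1718040}{3113} \approx -551.89$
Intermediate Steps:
$B{\left(d,M \right)} = 5 - M$
$q = \frac{3113}{1668}$ ($q = \frac{1439 + 4787}{\left(5 - 24\right) + 3355} = \frac{6226}{\left(5 - 24\right) + 3355} = \frac{6226}{-19 + 3355} = \frac{6226}{3336} = 6226 \cdot \frac{1}{3336} = \frac{3113}{1668} \approx 1.8663$)
$\frac{\left(717 - 2136\right) - -389}{q} = \frac{\left(717 - 2136\right) - -389}{\frac{3113}{1668}} = \left(\left(717 - 2136\right) + 389\right) \frac{1668}{3113} = \left(-1419 + 389\right) \frac{1668}{3113} = \left(-1030\right) \frac{1668}{3113} = - \frac{1718040}{3113}$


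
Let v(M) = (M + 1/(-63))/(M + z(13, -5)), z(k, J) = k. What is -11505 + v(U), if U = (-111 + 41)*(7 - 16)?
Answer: -466016356/40509 ≈ -11504.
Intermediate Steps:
U = 630 (U = -70*(-9) = 630)
v(M) = (-1/63 + M)/(13 + M) (v(M) = (M + 1/(-63))/(M + 13) = (M - 1/63)/(13 + M) = (-1/63 + M)/(13 + M))
-11505 + v(U) = -11505 + (-1/63 + 630)/(13 + 630) = -11505 + (39689/63)/643 = -11505 + (1/643)*(39689/63) = -11505 + 39689/40509 = -466016356/40509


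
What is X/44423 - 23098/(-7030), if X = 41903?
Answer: 660330272/156146845 ≈ 4.2289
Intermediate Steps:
X/44423 - 23098/(-7030) = 41903/44423 - 23098/(-7030) = 41903*(1/44423) - 23098*(-1/7030) = 41903/44423 + 11549/3515 = 660330272/156146845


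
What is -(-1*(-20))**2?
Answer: -400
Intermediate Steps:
-(-1*(-20))**2 = -1*20**2 = -1*400 = -400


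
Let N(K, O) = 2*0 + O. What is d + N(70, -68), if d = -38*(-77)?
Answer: 2858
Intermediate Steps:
N(K, O) = O (N(K, O) = 0 + O = O)
d = 2926
d + N(70, -68) = 2926 - 68 = 2858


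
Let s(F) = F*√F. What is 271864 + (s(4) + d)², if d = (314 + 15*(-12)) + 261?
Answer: 434273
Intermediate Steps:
d = 395 (d = (314 - 180) + 261 = 134 + 261 = 395)
s(F) = F^(3/2)
271864 + (s(4) + d)² = 271864 + (4^(3/2) + 395)² = 271864 + (8 + 395)² = 271864 + 403² = 271864 + 162409 = 434273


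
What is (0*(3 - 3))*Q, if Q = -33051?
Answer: 0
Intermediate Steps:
(0*(3 - 3))*Q = (0*(3 - 3))*(-33051) = (0*0)*(-33051) = 0*(-33051) = 0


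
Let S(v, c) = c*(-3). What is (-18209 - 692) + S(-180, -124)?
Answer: -18529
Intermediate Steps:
S(v, c) = -3*c
(-18209 - 692) + S(-180, -124) = (-18209 - 692) - 3*(-124) = -18901 + 372 = -18529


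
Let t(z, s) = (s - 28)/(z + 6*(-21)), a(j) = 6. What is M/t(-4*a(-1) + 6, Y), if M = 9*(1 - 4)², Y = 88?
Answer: -972/5 ≈ -194.40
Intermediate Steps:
t(z, s) = (-28 + s)/(-126 + z) (t(z, s) = (-28 + s)/(z - 126) = (-28 + s)/(-126 + z))
M = 81 (M = 9*(-3)² = 9*9 = 81)
M/t(-4*a(-1) + 6, Y) = 81/(((-28 + 88)/(-126 + (-4*6 + 6)))) = 81/((60/(-126 + (-24 + 6)))) = 81/((60/(-126 - 18))) = 81/((60/(-144))) = 81/((-1/144*60)) = 81/(-5/12) = 81*(-12/5) = -972/5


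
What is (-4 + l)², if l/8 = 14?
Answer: 11664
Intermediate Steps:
l = 112 (l = 8*14 = 112)
(-4 + l)² = (-4 + 112)² = 108² = 11664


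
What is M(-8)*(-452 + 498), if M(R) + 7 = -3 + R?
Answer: -828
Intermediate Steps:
M(R) = -10 + R (M(R) = -7 + (-3 + R) = -10 + R)
M(-8)*(-452 + 498) = (-10 - 8)*(-452 + 498) = -18*46 = -828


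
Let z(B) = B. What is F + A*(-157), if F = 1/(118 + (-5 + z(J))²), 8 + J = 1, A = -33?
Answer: 1357423/262 ≈ 5181.0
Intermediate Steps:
J = -7 (J = -8 + 1 = -7)
F = 1/262 (F = 1/(118 + (-5 - 7)²) = 1/(118 + (-12)²) = 1/(118 + 144) = 1/262 ≈ 0.0038168)
F + A*(-157) = 1/262 - 33*(-157) = 1/262 + 5181 = 1357423/262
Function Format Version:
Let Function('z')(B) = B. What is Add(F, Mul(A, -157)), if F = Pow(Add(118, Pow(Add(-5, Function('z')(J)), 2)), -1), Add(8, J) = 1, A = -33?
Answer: Rational(1357423, 262) ≈ 5181.0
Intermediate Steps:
J = -7 (J = Add(-8, 1) = -7)
F = Rational(1, 262) (F = Pow(Add(118, Pow(Add(-5, -7), 2)), -1) = Pow(Add(118, Pow(-12, 2)), -1) = Pow(Add(118, 144), -1) = Pow(262, -1) = Rational(1, 262) ≈ 0.0038168)
Add(F, Mul(A, -157)) = Add(Rational(1, 262), Mul(-33, -157)) = Add(Rational(1, 262), 5181) = Rational(1357423, 262)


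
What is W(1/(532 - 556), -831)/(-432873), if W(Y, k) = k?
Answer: 277/144291 ≈ 0.0019197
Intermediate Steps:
W(1/(532 - 556), -831)/(-432873) = -831/(-432873) = -831*(-1/432873) = 277/144291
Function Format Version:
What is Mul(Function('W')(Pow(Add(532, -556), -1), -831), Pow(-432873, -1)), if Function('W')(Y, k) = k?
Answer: Rational(277, 144291) ≈ 0.0019197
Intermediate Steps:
Mul(Function('W')(Pow(Add(532, -556), -1), -831), Pow(-432873, -1)) = Mul(-831, Pow(-432873, -1)) = Mul(-831, Rational(-1, 432873)) = Rational(277, 144291)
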